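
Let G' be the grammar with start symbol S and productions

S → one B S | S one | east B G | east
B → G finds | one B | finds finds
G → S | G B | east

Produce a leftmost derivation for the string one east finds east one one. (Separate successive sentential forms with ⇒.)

S ⇒ S one   [S → S one]
S one ⇒ one B S one   [S → one B S]
one B S one ⇒ one G finds S one   [B → G finds]
one G finds S one ⇒ one east finds S one   [G → east]
one east finds S one ⇒ one east finds S one one   [S → S one]
one east finds S one one ⇒ one east finds east one one   [S → east]

S ⇒ S one ⇒ one B S one ⇒ one G finds S one ⇒ one east finds S one ⇒ one east finds S one one ⇒ one east finds east one one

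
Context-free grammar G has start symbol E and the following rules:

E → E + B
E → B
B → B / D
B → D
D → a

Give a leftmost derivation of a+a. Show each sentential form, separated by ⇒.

E ⇒ E+B   [E → E + B]
E+B ⇒ B+B   [E → B]
B+B ⇒ D+B   [B → D]
D+B ⇒ a+B   [D → a]
a+B ⇒ a+D   [B → D]
a+D ⇒ a+a   [D → a]

E ⇒ E+B ⇒ B+B ⇒ D+B ⇒ a+B ⇒ a+D ⇒ a+a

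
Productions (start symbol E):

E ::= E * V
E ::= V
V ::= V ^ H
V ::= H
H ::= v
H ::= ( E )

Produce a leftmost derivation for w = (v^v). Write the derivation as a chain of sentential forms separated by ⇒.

E⇒V⇒H⇒(E)⇒(V)⇒(V^H)⇒(H^H)⇒(v^H)⇒(v^v)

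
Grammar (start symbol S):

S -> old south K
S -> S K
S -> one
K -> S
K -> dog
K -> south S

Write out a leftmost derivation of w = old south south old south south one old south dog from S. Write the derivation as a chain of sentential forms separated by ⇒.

S ⇒ S K ⇒ old south K K ⇒ old south south S K ⇒ old south south old south K K ⇒ old south south old south south S K ⇒ old south south old south south one K ⇒ old south south old south south one S ⇒ old south south old south south one old south K ⇒ old south south old south south one old south dog

S ⇒ S K   [S -> S K]
S K ⇒ old south K K   [S -> old south K]
old south K K ⇒ old south south S K   [K -> south S]
old south south S K ⇒ old south south old south K K   [S -> old south K]
old south south old south K K ⇒ old south south old south south S K   [K -> south S]
old south south old south south S K ⇒ old south south old south south one K   [S -> one]
old south south old south south one K ⇒ old south south old south south one S   [K -> S]
old south south old south south one S ⇒ old south south old south south one old south K   [S -> old south K]
old south south old south south one old south K ⇒ old south south old south south one old south dog   [K -> dog]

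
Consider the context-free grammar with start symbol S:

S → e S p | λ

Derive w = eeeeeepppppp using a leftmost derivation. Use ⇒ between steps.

S ⇒ eSp   [S → e S p]
eSp ⇒ eeSpp   [S → e S p]
eeSpp ⇒ eeeSppp   [S → e S p]
eeeSppp ⇒ eeeeSpppp   [S → e S p]
eeeeSpppp ⇒ eeeeeSppppp   [S → e S p]
eeeeeSppppp ⇒ eeeeeeSpppppp   [S → e S p]
eeeeeeSpppppp ⇒ eeeeeepppppp   [S → λ]

S⇒eSp⇒eeSpp⇒eeeSppp⇒eeeeSpppp⇒eeeeeSppppp⇒eeeeeeSpppppp⇒eeeeeepppppp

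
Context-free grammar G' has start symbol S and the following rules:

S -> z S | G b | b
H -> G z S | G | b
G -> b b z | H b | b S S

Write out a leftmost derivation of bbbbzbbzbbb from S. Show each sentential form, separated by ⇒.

S ⇒ Gb ⇒ Hbb ⇒ Gbb ⇒ bSSbb ⇒ bGbSbb ⇒ bHbbSbb ⇒ bbbbSbb ⇒ bbbbzSbb ⇒ bbbbzGbbb ⇒ bbbbzbbzbbb

S ⇒ Gb   [S -> G b]
Gb ⇒ Hbb   [G -> H b]
Hbb ⇒ Gbb   [H -> G]
Gbb ⇒ bSSbb   [G -> b S S]
bSSbb ⇒ bGbSbb   [S -> G b]
bGbSbb ⇒ bHbbSbb   [G -> H b]
bHbbSbb ⇒ bbbbSbb   [H -> b]
bbbbSbb ⇒ bbbbzSbb   [S -> z S]
bbbbzSbb ⇒ bbbbzGbbb   [S -> G b]
bbbbzGbbb ⇒ bbbbzbbzbbb   [G -> b b z]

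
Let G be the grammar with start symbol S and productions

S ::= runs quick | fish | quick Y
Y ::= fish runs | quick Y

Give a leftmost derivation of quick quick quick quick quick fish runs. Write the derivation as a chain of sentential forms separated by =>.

S => quick Y   [S ::= quick Y]
quick Y => quick quick Y   [Y ::= quick Y]
quick quick Y => quick quick quick Y   [Y ::= quick Y]
quick quick quick Y => quick quick quick quick Y   [Y ::= quick Y]
quick quick quick quick Y => quick quick quick quick quick Y   [Y ::= quick Y]
quick quick quick quick quick Y => quick quick quick quick quick fish runs   [Y ::= fish runs]

S => quick Y => quick quick Y => quick quick quick Y => quick quick quick quick Y => quick quick quick quick quick Y => quick quick quick quick quick fish runs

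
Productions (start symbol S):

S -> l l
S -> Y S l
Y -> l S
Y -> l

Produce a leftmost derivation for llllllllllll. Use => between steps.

S => YSl   [S -> Y S l]
YSl => lSSl   [Y -> l S]
lSSl => lYSlSl   [S -> Y S l]
lYSlSl => llSSlSl   [Y -> l S]
llSSlSl => llYSlSlSl   [S -> Y S l]
llYSlSlSl => lllSlSlSl   [Y -> l]
lllSlSlSl => llllllSlSl   [S -> l l]
llllllSlSl => lllllllllSl   [S -> l l]
lllllllllSl => llllllllllll   [S -> l l]

S => YSl => lSSl => lYSlSl => llSSlSl => llYSlSlSl => lllSlSlSl => llllllSlSl => lllllllllSl => llllllllllll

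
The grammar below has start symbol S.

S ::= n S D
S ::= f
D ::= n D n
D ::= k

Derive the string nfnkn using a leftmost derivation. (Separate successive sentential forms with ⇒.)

S⇒nSD⇒nfD⇒nfnDn⇒nfnkn

S ⇒ nSD   [S ::= n S D]
nSD ⇒ nfD   [S ::= f]
nfD ⇒ nfnDn   [D ::= n D n]
nfnDn ⇒ nfnkn   [D ::= k]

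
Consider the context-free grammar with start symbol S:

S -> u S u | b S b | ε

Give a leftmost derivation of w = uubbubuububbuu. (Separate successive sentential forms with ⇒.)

S ⇒ uSu ⇒ uuSuu ⇒ uubSbuu ⇒ uubbSbbuu ⇒ uubbuSubbuu ⇒ uubbubSbubbuu ⇒ uubbubuSububbuu ⇒ uubbubuububbuu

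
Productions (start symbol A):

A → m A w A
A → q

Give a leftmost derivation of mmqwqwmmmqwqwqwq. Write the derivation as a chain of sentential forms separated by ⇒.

A ⇒ mAwA ⇒ mmAwAwA ⇒ mmqwAwA ⇒ mmqwqwA ⇒ mmqwqwmAwA ⇒ mmqwqwmmAwAwA ⇒ mmqwqwmmmAwAwAwA ⇒ mmqwqwmmmqwAwAwA ⇒ mmqwqwmmmqwqwAwA ⇒ mmqwqwmmmqwqwqwA ⇒ mmqwqwmmmqwqwqwq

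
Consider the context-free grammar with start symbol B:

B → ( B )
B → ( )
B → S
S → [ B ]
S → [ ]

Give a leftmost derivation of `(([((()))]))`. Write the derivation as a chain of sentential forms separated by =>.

B => (B) => ((B)) => ((S)) => (([B])) => (([(B)])) => (([((B))])) => (([((()))]))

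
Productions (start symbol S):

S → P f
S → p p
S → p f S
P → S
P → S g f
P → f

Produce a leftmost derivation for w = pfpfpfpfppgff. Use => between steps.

S => Pf   [S → P f]
Pf => Sgff   [P → S g f]
Sgff => pfSgff   [S → p f S]
pfSgff => pfpfSgff   [S → p f S]
pfpfSgff => pfpfpfSgff   [S → p f S]
pfpfpfSgff => pfpfpfpfSgff   [S → p f S]
pfpfpfpfSgff => pfpfpfpfppgff   [S → p p]

S => Pf => Sgff => pfSgff => pfpfSgff => pfpfpfSgff => pfpfpfpfSgff => pfpfpfpfppgff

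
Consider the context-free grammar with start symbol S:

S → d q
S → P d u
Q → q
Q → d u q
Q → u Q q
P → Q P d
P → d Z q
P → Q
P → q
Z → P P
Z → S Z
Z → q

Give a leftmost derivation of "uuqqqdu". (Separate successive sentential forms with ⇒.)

S ⇒ Pdu ⇒ Qdu ⇒ uQqdu ⇒ uuQqqdu ⇒ uuqqqdu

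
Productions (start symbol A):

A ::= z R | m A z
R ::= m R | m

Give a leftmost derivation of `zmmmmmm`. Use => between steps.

A => zR   [A ::= z R]
zR => zmR   [R ::= m R]
zmR => zmmR   [R ::= m R]
zmmR => zmmmR   [R ::= m R]
zmmmR => zmmmmR   [R ::= m R]
zmmmmR => zmmmmmR   [R ::= m R]
zmmmmmR => zmmmmmm   [R ::= m]

A=>zR=>zmR=>zmmR=>zmmmR=>zmmmmR=>zmmmmmR=>zmmmmmm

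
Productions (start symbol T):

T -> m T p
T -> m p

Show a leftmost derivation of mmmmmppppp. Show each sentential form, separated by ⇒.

T ⇒ mTp ⇒ mmTpp ⇒ mmmTppp ⇒ mmmmTpppp ⇒ mmmmmppppp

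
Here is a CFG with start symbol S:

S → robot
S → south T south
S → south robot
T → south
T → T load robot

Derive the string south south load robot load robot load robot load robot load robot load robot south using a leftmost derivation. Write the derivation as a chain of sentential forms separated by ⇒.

S ⇒ south T south ⇒ south T load robot south ⇒ south T load robot load robot south ⇒ south T load robot load robot load robot south ⇒ south T load robot load robot load robot load robot south ⇒ south T load robot load robot load robot load robot load robot south ⇒ south T load robot load robot load robot load robot load robot load robot south ⇒ south south load robot load robot load robot load robot load robot load robot south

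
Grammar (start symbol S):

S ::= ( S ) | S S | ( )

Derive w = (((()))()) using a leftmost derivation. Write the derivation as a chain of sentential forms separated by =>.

S=>(S)=>(SS)=>((S)S)=>(((S))S)=>(((()))S)=>(((()))())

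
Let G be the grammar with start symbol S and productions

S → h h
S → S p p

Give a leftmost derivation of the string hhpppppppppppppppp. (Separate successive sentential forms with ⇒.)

S⇒Spp⇒Spppp⇒Spppppp⇒Spppppppp⇒Spppppppppp⇒Spppppppppppp⇒Spppppppppppppp⇒Spppppppppppppppp⇒hhpppppppppppppppp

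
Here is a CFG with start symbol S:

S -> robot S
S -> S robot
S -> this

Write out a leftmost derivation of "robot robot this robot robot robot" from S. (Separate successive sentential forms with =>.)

S => S robot => S robot robot => robot S robot robot => robot S robot robot robot => robot robot S robot robot robot => robot robot this robot robot robot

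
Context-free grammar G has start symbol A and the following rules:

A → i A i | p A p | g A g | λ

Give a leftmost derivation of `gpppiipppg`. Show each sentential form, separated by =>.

A => gAg => gpApg => gppAppg => gpppApppg => gpppiAipppg => gpppiipppg

A => gAg   [A → g A g]
gAg => gpApg   [A → p A p]
gpApg => gppAppg   [A → p A p]
gppAppg => gpppApppg   [A → p A p]
gpppApppg => gpppiAipppg   [A → i A i]
gpppiAipppg => gpppiipppg   [A → λ]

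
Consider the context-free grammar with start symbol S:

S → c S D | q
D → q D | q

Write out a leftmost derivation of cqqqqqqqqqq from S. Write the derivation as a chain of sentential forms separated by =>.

S => cSD => cqD => cqqD => cqqqD => cqqqqD => cqqqqqD => cqqqqqqD => cqqqqqqqD => cqqqqqqqqD => cqqqqqqqqqD => cqqqqqqqqqq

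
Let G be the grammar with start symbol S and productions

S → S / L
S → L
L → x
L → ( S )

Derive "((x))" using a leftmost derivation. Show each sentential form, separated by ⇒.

S ⇒ L ⇒ (S) ⇒ (L) ⇒ ((S)) ⇒ ((L)) ⇒ ((x))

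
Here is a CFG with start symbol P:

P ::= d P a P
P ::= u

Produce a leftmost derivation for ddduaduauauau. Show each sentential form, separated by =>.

P => dPaP   [P ::= d P a P]
dPaP => ddPaPaP   [P ::= d P a P]
ddPaPaP => dddPaPaPaP   [P ::= d P a P]
dddPaPaPaP => ddduaPaPaP   [P ::= u]
ddduaPaPaP => ddduadPaPaPaP   [P ::= d P a P]
ddduadPaPaPaP => ddduaduaPaPaP   [P ::= u]
ddduaduaPaPaP => ddduaduauaPaP   [P ::= u]
ddduaduauaPaP => ddduaduauauaP   [P ::= u]
ddduaduauauaP => ddduaduauauau   [P ::= u]

P => dPaP => ddPaPaP => dddPaPaPaP => ddduaPaPaP => ddduadPaPaPaP => ddduaduaPaPaP => ddduaduauaPaP => ddduaduauauaP => ddduaduauauau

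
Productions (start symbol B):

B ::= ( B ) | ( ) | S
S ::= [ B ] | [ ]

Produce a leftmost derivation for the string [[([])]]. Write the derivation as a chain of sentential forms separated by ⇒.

B ⇒ S   [B ::= S]
S ⇒ [B]   [S ::= [ B ]]
[B] ⇒ [S]   [B ::= S]
[S] ⇒ [[B]]   [S ::= [ B ]]
[[B]] ⇒ [[(B)]]   [B ::= ( B )]
[[(B)]] ⇒ [[(S)]]   [B ::= S]
[[(S)]] ⇒ [[([])]]   [S ::= [ ]]

B ⇒ S ⇒ [B] ⇒ [S] ⇒ [[B]] ⇒ [[(B)]] ⇒ [[(S)]] ⇒ [[([])]]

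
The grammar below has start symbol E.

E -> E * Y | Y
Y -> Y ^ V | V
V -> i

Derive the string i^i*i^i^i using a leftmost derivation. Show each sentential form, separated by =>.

E=>E*Y=>Y*Y=>Y^V*Y=>V^V*Y=>i^V*Y=>i^i*Y=>i^i*Y^V=>i^i*Y^V^V=>i^i*V^V^V=>i^i*i^V^V=>i^i*i^i^V=>i^i*i^i^i

E => E*Y   [E -> E * Y]
E*Y => Y*Y   [E -> Y]
Y*Y => Y^V*Y   [Y -> Y ^ V]
Y^V*Y => V^V*Y   [Y -> V]
V^V*Y => i^V*Y   [V -> i]
i^V*Y => i^i*Y   [V -> i]
i^i*Y => i^i*Y^V   [Y -> Y ^ V]
i^i*Y^V => i^i*Y^V^V   [Y -> Y ^ V]
i^i*Y^V^V => i^i*V^V^V   [Y -> V]
i^i*V^V^V => i^i*i^V^V   [V -> i]
i^i*i^V^V => i^i*i^i^V   [V -> i]
i^i*i^i^V => i^i*i^i^i   [V -> i]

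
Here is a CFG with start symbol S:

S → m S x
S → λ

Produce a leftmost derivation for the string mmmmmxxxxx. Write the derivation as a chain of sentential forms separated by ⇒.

S⇒mSx⇒mmSxx⇒mmmSxxx⇒mmmmSxxxx⇒mmmmmSxxxxx⇒mmmmmxxxxx

S ⇒ mSx   [S → m S x]
mSx ⇒ mmSxx   [S → m S x]
mmSxx ⇒ mmmSxxx   [S → m S x]
mmmSxxx ⇒ mmmmSxxxx   [S → m S x]
mmmmSxxxx ⇒ mmmmmSxxxxx   [S → m S x]
mmmmmSxxxxx ⇒ mmmmmxxxxx   [S → λ]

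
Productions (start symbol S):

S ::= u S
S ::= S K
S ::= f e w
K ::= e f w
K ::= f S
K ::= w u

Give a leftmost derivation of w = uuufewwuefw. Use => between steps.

S=>uS=>uSK=>uuSK=>uuSKK=>uuuSKK=>uuufewKK=>uuufewwuK=>uuufewwuefw

S => uS   [S ::= u S]
uS => uSK   [S ::= S K]
uSK => uuSK   [S ::= u S]
uuSK => uuSKK   [S ::= S K]
uuSKK => uuuSKK   [S ::= u S]
uuuSKK => uuufewKK   [S ::= f e w]
uuufewKK => uuufewwuK   [K ::= w u]
uuufewwuK => uuufewwuefw   [K ::= e f w]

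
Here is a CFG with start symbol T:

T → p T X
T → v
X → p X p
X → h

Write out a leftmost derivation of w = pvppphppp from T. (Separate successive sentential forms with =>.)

T => pTX   [T → p T X]
pTX => pvX   [T → v]
pvX => pvpXp   [X → p X p]
pvpXp => pvppXpp   [X → p X p]
pvppXpp => pvpppXppp   [X → p X p]
pvpppXppp => pvppphppp   [X → h]

T=>pTX=>pvX=>pvpXp=>pvppXpp=>pvpppXppp=>pvppphppp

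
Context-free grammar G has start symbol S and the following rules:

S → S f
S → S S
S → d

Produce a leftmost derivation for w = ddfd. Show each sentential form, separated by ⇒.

S ⇒ SS   [S → S S]
SS ⇒ SfS   [S → S f]
SfS ⇒ SSfS   [S → S S]
SSfS ⇒ dSfS   [S → d]
dSfS ⇒ ddfS   [S → d]
ddfS ⇒ ddfd   [S → d]

S ⇒ SS ⇒ SfS ⇒ SSfS ⇒ dSfS ⇒ ddfS ⇒ ddfd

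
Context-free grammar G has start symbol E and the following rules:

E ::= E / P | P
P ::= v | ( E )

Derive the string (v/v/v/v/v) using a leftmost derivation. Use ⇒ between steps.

E ⇒ P ⇒ (E) ⇒ (E/P) ⇒ (E/P/P) ⇒ (E/P/P/P) ⇒ (E/P/P/P/P) ⇒ (P/P/P/P/P) ⇒ (v/P/P/P/P) ⇒ (v/v/P/P/P) ⇒ (v/v/v/P/P) ⇒ (v/v/v/v/P) ⇒ (v/v/v/v/v)

E ⇒ P   [E ::= P]
P ⇒ (E)   [P ::= ( E )]
(E) ⇒ (E/P)   [E ::= E / P]
(E/P) ⇒ (E/P/P)   [E ::= E / P]
(E/P/P) ⇒ (E/P/P/P)   [E ::= E / P]
(E/P/P/P) ⇒ (E/P/P/P/P)   [E ::= E / P]
(E/P/P/P/P) ⇒ (P/P/P/P/P)   [E ::= P]
(P/P/P/P/P) ⇒ (v/P/P/P/P)   [P ::= v]
(v/P/P/P/P) ⇒ (v/v/P/P/P)   [P ::= v]
(v/v/P/P/P) ⇒ (v/v/v/P/P)   [P ::= v]
(v/v/v/P/P) ⇒ (v/v/v/v/P)   [P ::= v]
(v/v/v/v/P) ⇒ (v/v/v/v/v)   [P ::= v]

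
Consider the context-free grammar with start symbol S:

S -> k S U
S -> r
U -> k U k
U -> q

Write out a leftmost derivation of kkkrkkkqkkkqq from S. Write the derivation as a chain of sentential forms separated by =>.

S => kSU => kkSUU => kkkSUUU => kkkrUUU => kkkrkUkUU => kkkrkkUkkUU => kkkrkkkUkkkUU => kkkrkkkqkkkUU => kkkrkkkqkkkqU => kkkrkkkqkkkqq

S => kSU   [S -> k S U]
kSU => kkSUU   [S -> k S U]
kkSUU => kkkSUUU   [S -> k S U]
kkkSUUU => kkkrUUU   [S -> r]
kkkrUUU => kkkrkUkUU   [U -> k U k]
kkkrkUkUU => kkkrkkUkkUU   [U -> k U k]
kkkrkkUkkUU => kkkrkkkUkkkUU   [U -> k U k]
kkkrkkkUkkkUU => kkkrkkkqkkkUU   [U -> q]
kkkrkkkqkkkUU => kkkrkkkqkkkqU   [U -> q]
kkkrkkkqkkkqU => kkkrkkkqkkkqq   [U -> q]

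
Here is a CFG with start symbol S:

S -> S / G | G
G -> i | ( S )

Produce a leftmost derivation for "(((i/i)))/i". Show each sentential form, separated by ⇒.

S ⇒ S/G ⇒ G/G ⇒ (S)/G ⇒ (G)/G ⇒ ((S))/G ⇒ ((G))/G ⇒ (((S)))/G ⇒ (((S/G)))/G ⇒ (((G/G)))/G ⇒ (((i/G)))/G ⇒ (((i/i)))/G ⇒ (((i/i)))/i

S ⇒ S/G   [S -> S / G]
S/G ⇒ G/G   [S -> G]
G/G ⇒ (S)/G   [G -> ( S )]
(S)/G ⇒ (G)/G   [S -> G]
(G)/G ⇒ ((S))/G   [G -> ( S )]
((S))/G ⇒ ((G))/G   [S -> G]
((G))/G ⇒ (((S)))/G   [G -> ( S )]
(((S)))/G ⇒ (((S/G)))/G   [S -> S / G]
(((S/G)))/G ⇒ (((G/G)))/G   [S -> G]
(((G/G)))/G ⇒ (((i/G)))/G   [G -> i]
(((i/G)))/G ⇒ (((i/i)))/G   [G -> i]
(((i/i)))/G ⇒ (((i/i)))/i   [G -> i]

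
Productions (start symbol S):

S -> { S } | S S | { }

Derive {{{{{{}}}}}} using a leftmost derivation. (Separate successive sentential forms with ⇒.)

S ⇒ {S}   [S -> { S }]
{S} ⇒ {{S}}   [S -> { S }]
{{S}} ⇒ {{{S}}}   [S -> { S }]
{{{S}}} ⇒ {{{{S}}}}   [S -> { S }]
{{{{S}}}} ⇒ {{{{{S}}}}}   [S -> { S }]
{{{{{S}}}}} ⇒ {{{{{{}}}}}}   [S -> { }]

S ⇒ {S} ⇒ {{S}} ⇒ {{{S}}} ⇒ {{{{S}}}} ⇒ {{{{{S}}}}} ⇒ {{{{{{}}}}}}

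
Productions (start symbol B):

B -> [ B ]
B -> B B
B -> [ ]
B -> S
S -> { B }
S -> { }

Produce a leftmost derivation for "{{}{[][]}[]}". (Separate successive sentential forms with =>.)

B => S   [B -> S]
S => {B}   [S -> { B }]
{B} => {BB}   [B -> B B]
{BB} => {SB}   [B -> S]
{SB} => {{}B}   [S -> { }]
{{}B} => {{}BB}   [B -> B B]
{{}BB} => {{}SB}   [B -> S]
{{}SB} => {{}{B}B}   [S -> { B }]
{{}{B}B} => {{}{BB}B}   [B -> B B]
{{}{BB}B} => {{}{[]B}B}   [B -> [ ]]
{{}{[]B}B} => {{}{[][]}B}   [B -> [ ]]
{{}{[][]}B} => {{}{[][]}[]}   [B -> [ ]]

B => S => {B} => {BB} => {SB} => {{}B} => {{}BB} => {{}SB} => {{}{B}B} => {{}{BB}B} => {{}{[]B}B} => {{}{[][]}B} => {{}{[][]}[]}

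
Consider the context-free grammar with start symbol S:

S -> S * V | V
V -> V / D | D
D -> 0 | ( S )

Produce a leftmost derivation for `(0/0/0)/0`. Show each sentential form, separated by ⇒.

S ⇒ V   [S -> V]
V ⇒ V/D   [V -> V / D]
V/D ⇒ D/D   [V -> D]
D/D ⇒ (S)/D   [D -> ( S )]
(S)/D ⇒ (V)/D   [S -> V]
(V)/D ⇒ (V/D)/D   [V -> V / D]
(V/D)/D ⇒ (V/D/D)/D   [V -> V / D]
(V/D/D)/D ⇒ (D/D/D)/D   [V -> D]
(D/D/D)/D ⇒ (0/D/D)/D   [D -> 0]
(0/D/D)/D ⇒ (0/0/D)/D   [D -> 0]
(0/0/D)/D ⇒ (0/0/0)/D   [D -> 0]
(0/0/0)/D ⇒ (0/0/0)/0   [D -> 0]

S⇒V⇒V/D⇒D/D⇒(S)/D⇒(V)/D⇒(V/D)/D⇒(V/D/D)/D⇒(D/D/D)/D⇒(0/D/D)/D⇒(0/0/D)/D⇒(0/0/0)/D⇒(0/0/0)/0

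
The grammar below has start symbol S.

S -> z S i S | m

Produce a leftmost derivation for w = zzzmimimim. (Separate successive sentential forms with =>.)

S => zSiS => zzSiSiS => zzzSiSiSiS => zzzmiSiSiS => zzzmimiSiS => zzzmimimiS => zzzmimimim

S => zSiS   [S -> z S i S]
zSiS => zzSiSiS   [S -> z S i S]
zzSiSiS => zzzSiSiSiS   [S -> z S i S]
zzzSiSiSiS => zzzmiSiSiS   [S -> m]
zzzmiSiSiS => zzzmimiSiS   [S -> m]
zzzmimiSiS => zzzmimimiS   [S -> m]
zzzmimimiS => zzzmimimim   [S -> m]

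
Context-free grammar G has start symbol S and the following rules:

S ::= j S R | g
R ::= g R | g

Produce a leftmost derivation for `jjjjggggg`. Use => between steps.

S => jSR   [S ::= j S R]
jSR => jjSRR   [S ::= j S R]
jjSRR => jjjSRRR   [S ::= j S R]
jjjSRRR => jjjjSRRRR   [S ::= j S R]
jjjjSRRRR => jjjjgRRRR   [S ::= g]
jjjjgRRRR => jjjjggRRR   [R ::= g]
jjjjggRRR => jjjjgggRR   [R ::= g]
jjjjgggRR => jjjjggggR   [R ::= g]
jjjjggggR => jjjjggggg   [R ::= g]

S => jSR => jjSRR => jjjSRRR => jjjjSRRRR => jjjjgRRRR => jjjjggRRR => jjjjgggRR => jjjjggggR => jjjjggggg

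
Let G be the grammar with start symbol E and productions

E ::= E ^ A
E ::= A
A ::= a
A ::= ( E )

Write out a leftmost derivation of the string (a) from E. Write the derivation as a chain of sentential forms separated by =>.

E=>A=>(E)=>(A)=>(a)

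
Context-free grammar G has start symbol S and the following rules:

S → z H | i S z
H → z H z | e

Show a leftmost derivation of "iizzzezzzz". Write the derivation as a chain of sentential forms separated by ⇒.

S ⇒ iSz   [S → i S z]
iSz ⇒ iiSzz   [S → i S z]
iiSzz ⇒ iizHzz   [S → z H]
iizHzz ⇒ iizzHzzz   [H → z H z]
iizzHzzz ⇒ iizzzHzzzz   [H → z H z]
iizzzHzzzz ⇒ iizzzezzzz   [H → e]

S⇒iSz⇒iiSzz⇒iizHzz⇒iizzHzzz⇒iizzzHzzzz⇒iizzzezzzz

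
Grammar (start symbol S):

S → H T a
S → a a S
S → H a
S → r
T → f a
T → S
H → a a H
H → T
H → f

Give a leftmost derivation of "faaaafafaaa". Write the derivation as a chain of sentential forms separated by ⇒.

S ⇒ HTa   [S → H T a]
HTa ⇒ fTa   [H → f]
fTa ⇒ fSa   [T → S]
fSa ⇒ faaSa   [S → a a S]
faaSa ⇒ faaaaSa   [S → a a S]
faaaaSa ⇒ faaaaHTaa   [S → H T a]
faaaaHTaa ⇒ faaaaTTaa   [H → T]
faaaaTTaa ⇒ faaaafaTaa   [T → f a]
faaaafaTaa ⇒ faaaafafaaa   [T → f a]

S ⇒ HTa ⇒ fTa ⇒ fSa ⇒ faaSa ⇒ faaaaSa ⇒ faaaaHTaa ⇒ faaaaTTaa ⇒ faaaafaTaa ⇒ faaaafafaaa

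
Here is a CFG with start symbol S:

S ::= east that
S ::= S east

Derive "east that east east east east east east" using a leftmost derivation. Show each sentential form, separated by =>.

S => S east => S east east => S east east east => S east east east east => S east east east east east => S east east east east east east => east that east east east east east east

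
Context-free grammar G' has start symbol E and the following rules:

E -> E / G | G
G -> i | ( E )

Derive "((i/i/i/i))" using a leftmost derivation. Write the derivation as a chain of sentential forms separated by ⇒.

E ⇒ G ⇒ (E) ⇒ (G) ⇒ ((E)) ⇒ ((E/G)) ⇒ ((E/G/G)) ⇒ ((E/G/G/G)) ⇒ ((G/G/G/G)) ⇒ ((i/G/G/G)) ⇒ ((i/i/G/G)) ⇒ ((i/i/i/G)) ⇒ ((i/i/i/i))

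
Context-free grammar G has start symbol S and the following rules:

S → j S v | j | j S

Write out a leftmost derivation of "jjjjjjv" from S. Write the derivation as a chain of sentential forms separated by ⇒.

S ⇒ jS   [S → j S]
jS ⇒ jjS   [S → j S]
jjS ⇒ jjjS   [S → j S]
jjjS ⇒ jjjjSv   [S → j S v]
jjjjSv ⇒ jjjjjSv   [S → j S]
jjjjjSv ⇒ jjjjjjv   [S → j]

S⇒jS⇒jjS⇒jjjS⇒jjjjSv⇒jjjjjSv⇒jjjjjjv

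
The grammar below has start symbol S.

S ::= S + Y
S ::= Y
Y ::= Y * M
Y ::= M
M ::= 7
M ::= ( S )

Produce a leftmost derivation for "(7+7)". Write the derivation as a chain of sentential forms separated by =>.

S => Y   [S ::= Y]
Y => M   [Y ::= M]
M => (S)   [M ::= ( S )]
(S) => (S+Y)   [S ::= S + Y]
(S+Y) => (Y+Y)   [S ::= Y]
(Y+Y) => (M+Y)   [Y ::= M]
(M+Y) => (7+Y)   [M ::= 7]
(7+Y) => (7+M)   [Y ::= M]
(7+M) => (7+7)   [M ::= 7]

S => Y => M => (S) => (S+Y) => (Y+Y) => (M+Y) => (7+Y) => (7+M) => (7+7)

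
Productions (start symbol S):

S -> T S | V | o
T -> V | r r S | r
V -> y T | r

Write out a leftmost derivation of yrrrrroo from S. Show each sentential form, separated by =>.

S => V => yT => yrrS => yrrTS => yrrrrSS => yrrrrTSS => yrrrrrSS => yrrrrroS => yrrrrroo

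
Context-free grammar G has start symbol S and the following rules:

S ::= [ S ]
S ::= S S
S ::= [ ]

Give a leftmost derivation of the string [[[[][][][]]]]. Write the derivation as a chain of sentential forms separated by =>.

S => [S] => [[S]] => [[[S]]] => [[[SS]]] => [[[SSS]]] => [[[SSSS]]] => [[[[]SSS]]] => [[[[][]SS]]] => [[[[][][]S]]] => [[[[][][][]]]]

S => [S]   [S ::= [ S ]]
[S] => [[S]]   [S ::= [ S ]]
[[S]] => [[[S]]]   [S ::= [ S ]]
[[[S]]] => [[[SS]]]   [S ::= S S]
[[[SS]]] => [[[SSS]]]   [S ::= S S]
[[[SSS]]] => [[[SSSS]]]   [S ::= S S]
[[[SSSS]]] => [[[[]SSS]]]   [S ::= [ ]]
[[[[]SSS]]] => [[[[][]SS]]]   [S ::= [ ]]
[[[[][]SS]]] => [[[[][][]S]]]   [S ::= [ ]]
[[[[][][]S]]] => [[[[][][][]]]]   [S ::= [ ]]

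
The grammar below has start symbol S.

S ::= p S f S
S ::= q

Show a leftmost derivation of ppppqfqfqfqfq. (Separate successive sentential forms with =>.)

S=>pSfS=>ppSfSfS=>pppSfSfSfS=>ppppSfSfSfSfS=>ppppqfSfSfSfS=>ppppqfqfSfSfS=>ppppqfqfqfSfS=>ppppqfqfqfqfS=>ppppqfqfqfqfq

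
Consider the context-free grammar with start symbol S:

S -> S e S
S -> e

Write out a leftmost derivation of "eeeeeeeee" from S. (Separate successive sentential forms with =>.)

S => SeS => SeSeS => eeSeS => eeSeSeS => eeSeSeSeS => eeeeSeSeS => eeeeeeSeS => eeeeeeeeS => eeeeeeeee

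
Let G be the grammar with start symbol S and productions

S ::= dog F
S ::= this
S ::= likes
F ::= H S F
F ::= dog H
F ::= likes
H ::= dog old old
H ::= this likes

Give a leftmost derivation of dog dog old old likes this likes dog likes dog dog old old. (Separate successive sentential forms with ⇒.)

S ⇒ dog F   [S ::= dog F]
dog F ⇒ dog H S F   [F ::= H S F]
dog H S F ⇒ dog dog old old S F   [H ::= dog old old]
dog dog old old S F ⇒ dog dog old old likes F   [S ::= likes]
dog dog old old likes F ⇒ dog dog old old likes H S F   [F ::= H S F]
dog dog old old likes H S F ⇒ dog dog old old likes this likes S F   [H ::= this likes]
dog dog old old likes this likes S F ⇒ dog dog old old likes this likes dog F F   [S ::= dog F]
dog dog old old likes this likes dog F F ⇒ dog dog old old likes this likes dog likes F   [F ::= likes]
dog dog old old likes this likes dog likes F ⇒ dog dog old old likes this likes dog likes dog H   [F ::= dog H]
dog dog old old likes this likes dog likes dog H ⇒ dog dog old old likes this likes dog likes dog dog old old   [H ::= dog old old]

S ⇒ dog F ⇒ dog H S F ⇒ dog dog old old S F ⇒ dog dog old old likes F ⇒ dog dog old old likes H S F ⇒ dog dog old old likes this likes S F ⇒ dog dog old old likes this likes dog F F ⇒ dog dog old old likes this likes dog likes F ⇒ dog dog old old likes this likes dog likes dog H ⇒ dog dog old old likes this likes dog likes dog dog old old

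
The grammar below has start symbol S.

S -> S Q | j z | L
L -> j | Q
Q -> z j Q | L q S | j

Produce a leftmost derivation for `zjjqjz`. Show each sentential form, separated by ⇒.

S ⇒ L ⇒ Q ⇒ zjQ ⇒ zjLqS ⇒ zjjqS ⇒ zjjqjz

S ⇒ L   [S -> L]
L ⇒ Q   [L -> Q]
Q ⇒ zjQ   [Q -> z j Q]
zjQ ⇒ zjLqS   [Q -> L q S]
zjLqS ⇒ zjjqS   [L -> j]
zjjqS ⇒ zjjqjz   [S -> j z]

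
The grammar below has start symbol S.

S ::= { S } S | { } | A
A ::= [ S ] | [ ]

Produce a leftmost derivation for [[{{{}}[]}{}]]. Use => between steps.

S => A => [S] => [A] => [[S]] => [[{S}S]] => [[{{S}S}S]] => [[{{{}}S}S]] => [[{{{}}A}S]] => [[{{{}}[]}S]] => [[{{{}}[]}{}]]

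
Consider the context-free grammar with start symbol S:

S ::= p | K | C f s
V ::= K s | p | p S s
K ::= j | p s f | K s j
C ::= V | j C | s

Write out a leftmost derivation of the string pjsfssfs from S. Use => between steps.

S => Cfs   [S ::= C f s]
Cfs => Vfs   [C ::= V]
Vfs => pSsfs   [V ::= p S s]
pSsfs => pCfssfs   [S ::= C f s]
pCfssfs => pjCfssfs   [C ::= j C]
pjCfssfs => pjsfssfs   [C ::= s]

S=>Cfs=>Vfs=>pSsfs=>pCfssfs=>pjCfssfs=>pjsfssfs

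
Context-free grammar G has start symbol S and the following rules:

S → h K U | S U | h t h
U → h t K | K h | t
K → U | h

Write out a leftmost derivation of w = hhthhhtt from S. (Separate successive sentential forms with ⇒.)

S ⇒ hKU ⇒ hUU ⇒ hKhU ⇒ hUhU ⇒ hhtKhU ⇒ hhthhU ⇒ hhthhhtK ⇒ hhthhhtU ⇒ hhthhhtt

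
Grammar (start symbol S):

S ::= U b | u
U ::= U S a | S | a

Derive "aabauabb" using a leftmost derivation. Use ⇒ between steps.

S⇒Ub⇒Sb⇒Ubb⇒USabb⇒USaSabb⇒aSaSabb⇒aUbaSabb⇒aabaSabb⇒aabauabb

S ⇒ Ub   [S ::= U b]
Ub ⇒ Sb   [U ::= S]
Sb ⇒ Ubb   [S ::= U b]
Ubb ⇒ USabb   [U ::= U S a]
USabb ⇒ USaSabb   [U ::= U S a]
USaSabb ⇒ aSaSabb   [U ::= a]
aSaSabb ⇒ aUbaSabb   [S ::= U b]
aUbaSabb ⇒ aabaSabb   [U ::= a]
aabaSabb ⇒ aabauabb   [S ::= u]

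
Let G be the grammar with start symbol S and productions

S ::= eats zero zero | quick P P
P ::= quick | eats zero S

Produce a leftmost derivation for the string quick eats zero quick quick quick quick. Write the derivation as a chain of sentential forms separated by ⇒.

S ⇒ quick P P   [S ::= quick P P]
quick P P ⇒ quick eats zero S P   [P ::= eats zero S]
quick eats zero S P ⇒ quick eats zero quick P P P   [S ::= quick P P]
quick eats zero quick P P P ⇒ quick eats zero quick quick P P   [P ::= quick]
quick eats zero quick quick P P ⇒ quick eats zero quick quick quick P   [P ::= quick]
quick eats zero quick quick quick P ⇒ quick eats zero quick quick quick quick   [P ::= quick]

S ⇒ quick P P ⇒ quick eats zero S P ⇒ quick eats zero quick P P P ⇒ quick eats zero quick quick P P ⇒ quick eats zero quick quick quick P ⇒ quick eats zero quick quick quick quick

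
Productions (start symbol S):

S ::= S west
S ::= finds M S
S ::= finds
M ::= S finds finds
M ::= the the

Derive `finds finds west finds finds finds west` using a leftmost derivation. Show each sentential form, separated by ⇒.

S ⇒ S west   [S ::= S west]
S west ⇒ finds M S west   [S ::= finds M S]
finds M S west ⇒ finds S finds finds S west   [M ::= S finds finds]
finds S finds finds S west ⇒ finds S west finds finds S west   [S ::= S west]
finds S west finds finds S west ⇒ finds finds west finds finds S west   [S ::= finds]
finds finds west finds finds S west ⇒ finds finds west finds finds finds west   [S ::= finds]

S ⇒ S west ⇒ finds M S west ⇒ finds S finds finds S west ⇒ finds S west finds finds S west ⇒ finds finds west finds finds S west ⇒ finds finds west finds finds finds west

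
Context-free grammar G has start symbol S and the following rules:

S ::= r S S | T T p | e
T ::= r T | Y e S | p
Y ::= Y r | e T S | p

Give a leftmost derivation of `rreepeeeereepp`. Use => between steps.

S => TTp   [S ::= T T p]
TTp => rTTp   [T ::= r T]
rTTp => rrTTp   [T ::= r T]
rrTTp => rrYeSTp   [T ::= Y e S]
rrYeSTp => rrYreSTp   [Y ::= Y r]
rrYreSTp => rreTSreSTp   [Y ::= e T S]
rreTSreSTp => rreYeSSreSTp   [T ::= Y e S]
rreYeSSreSTp => rreeTSeSSreSTp   [Y ::= e T S]
rreeTSeSSreSTp => rreepSeSSreSTp   [T ::= p]
rreepSeSSreSTp => rreepeeSSreSTp   [S ::= e]
rreepeeSSreSTp => rreepeeeSreSTp   [S ::= e]
rreepeeeSreSTp => rreepeeeereSTp   [S ::= e]
rreepeeeereSTp => rreepeeeereeTp   [S ::= e]
rreepeeeereeTp => rreepeeeereepp   [T ::= p]

S=>TTp=>rTTp=>rrTTp=>rrYeSTp=>rrYreSTp=>rreTSreSTp=>rreYeSSreSTp=>rreeTSeSSreSTp=>rreepSeSSreSTp=>rreepeeSSreSTp=>rreepeeeSreSTp=>rreepeeeereSTp=>rreepeeeereeTp=>rreepeeeereepp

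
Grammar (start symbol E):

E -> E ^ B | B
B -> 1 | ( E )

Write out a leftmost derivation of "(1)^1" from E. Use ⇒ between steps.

E ⇒ E^B   [E -> E ^ B]
E^B ⇒ B^B   [E -> B]
B^B ⇒ (E)^B   [B -> ( E )]
(E)^B ⇒ (B)^B   [E -> B]
(B)^B ⇒ (1)^B   [B -> 1]
(1)^B ⇒ (1)^1   [B -> 1]

E ⇒ E^B ⇒ B^B ⇒ (E)^B ⇒ (B)^B ⇒ (1)^B ⇒ (1)^1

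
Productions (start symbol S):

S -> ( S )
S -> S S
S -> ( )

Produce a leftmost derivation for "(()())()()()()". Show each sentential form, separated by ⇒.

S ⇒ SS   [S -> S S]
SS ⇒ SSS   [S -> S S]
SSS ⇒ SSSS   [S -> S S]
SSSS ⇒ (S)SSS   [S -> ( S )]
(S)SSS ⇒ (SS)SSS   [S -> S S]
(SS)SSS ⇒ (()S)SSS   [S -> ( )]
(()S)SSS ⇒ (()())SSS   [S -> ( )]
(()())SSS ⇒ (()())SSSS   [S -> S S]
(()())SSSS ⇒ (()())()SSS   [S -> ( )]
(()())()SSS ⇒ (()())()()SS   [S -> ( )]
(()())()()SS ⇒ (()())()()()S   [S -> ( )]
(()())()()()S ⇒ (()())()()()()   [S -> ( )]

S ⇒ SS ⇒ SSS ⇒ SSSS ⇒ (S)SSS ⇒ (SS)SSS ⇒ (()S)SSS ⇒ (()())SSS ⇒ (()())SSSS ⇒ (()())()SSS ⇒ (()())()()SS ⇒ (()())()()()S ⇒ (()())()()()()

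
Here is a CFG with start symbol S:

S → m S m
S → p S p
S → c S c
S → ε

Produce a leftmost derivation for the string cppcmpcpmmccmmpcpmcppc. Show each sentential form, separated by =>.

S=>cSc=>cpSpc=>cppSppc=>cppcScppc=>cppcmSmcppc=>cppcmpSpmcppc=>cppcmpcScpmcppc=>cppcmpcpSpcpmcppc=>cppcmpcpmSmpcpmcppc=>cppcmpcpmmSmmpcpmcppc=>cppcmpcpmmcScmmpcpmcppc=>cppcmpcpmmccmmpcpmcppc

S => cSc   [S → c S c]
cSc => cpSpc   [S → p S p]
cpSpc => cppSppc   [S → p S p]
cppSppc => cppcScppc   [S → c S c]
cppcScppc => cppcmSmcppc   [S → m S m]
cppcmSmcppc => cppcmpSpmcppc   [S → p S p]
cppcmpSpmcppc => cppcmpcScpmcppc   [S → c S c]
cppcmpcScpmcppc => cppcmpcpSpcpmcppc   [S → p S p]
cppcmpcpSpcpmcppc => cppcmpcpmSmpcpmcppc   [S → m S m]
cppcmpcpmSmpcpmcppc => cppcmpcpmmSmmpcpmcppc   [S → m S m]
cppcmpcpmmSmmpcpmcppc => cppcmpcpmmcScmmpcpmcppc   [S → c S c]
cppcmpcpmmcScmmpcpmcppc => cppcmpcpmmccmmpcpmcppc   [S → ε]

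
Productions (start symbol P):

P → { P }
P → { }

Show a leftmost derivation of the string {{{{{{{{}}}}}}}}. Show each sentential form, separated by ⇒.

P ⇒ {P} ⇒ {{P}} ⇒ {{{P}}} ⇒ {{{{P}}}} ⇒ {{{{{P}}}}} ⇒ {{{{{{P}}}}}} ⇒ {{{{{{{P}}}}}}} ⇒ {{{{{{{{}}}}}}}}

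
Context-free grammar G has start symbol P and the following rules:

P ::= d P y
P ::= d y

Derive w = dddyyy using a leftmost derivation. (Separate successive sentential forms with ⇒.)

P ⇒ dPy   [P ::= d P y]
dPy ⇒ ddPyy   [P ::= d P y]
ddPyy ⇒ dddyyy   [P ::= d y]

P ⇒ dPy ⇒ ddPyy ⇒ dddyyy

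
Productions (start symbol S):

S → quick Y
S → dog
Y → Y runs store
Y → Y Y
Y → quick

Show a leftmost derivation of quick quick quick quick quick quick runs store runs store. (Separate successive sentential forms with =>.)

S => quick Y => quick Y runs store => quick Y runs store runs store => quick Y Y runs store runs store => quick Y Y Y runs store runs store => quick Y Y Y Y runs store runs store => quick quick Y Y Y runs store runs store => quick quick Y Y Y Y runs store runs store => quick quick quick Y Y Y runs store runs store => quick quick quick quick Y Y runs store runs store => quick quick quick quick quick Y runs store runs store => quick quick quick quick quick quick runs store runs store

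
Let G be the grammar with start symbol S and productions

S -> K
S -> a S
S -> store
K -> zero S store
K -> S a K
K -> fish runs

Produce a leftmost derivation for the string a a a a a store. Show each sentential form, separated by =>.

S => a S   [S -> a S]
a S => a a S   [S -> a S]
a a S => a a a S   [S -> a S]
a a a S => a a a a S   [S -> a S]
a a a a S => a a a a a S   [S -> a S]
a a a a a S => a a a a a store   [S -> store]

S => a S => a a S => a a a S => a a a a S => a a a a a S => a a a a a store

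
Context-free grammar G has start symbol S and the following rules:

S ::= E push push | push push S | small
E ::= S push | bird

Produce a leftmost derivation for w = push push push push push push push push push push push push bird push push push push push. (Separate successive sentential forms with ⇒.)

S ⇒ E push push ⇒ S push push push ⇒ push push S push push push ⇒ push push push push S push push push ⇒ push push push push push push S push push push ⇒ push push push push push push push push S push push push ⇒ push push push push push push push push push push S push push push ⇒ push push push push push push push push push push push push S push push push ⇒ push push push push push push push push push push push push E push push push push push ⇒ push push push push push push push push push push push push bird push push push push push

S ⇒ E push push   [S ::= E push push]
E push push ⇒ S push push push   [E ::= S push]
S push push push ⇒ push push S push push push   [S ::= push push S]
push push S push push push ⇒ push push push push S push push push   [S ::= push push S]
push push push push S push push push ⇒ push push push push push push S push push push   [S ::= push push S]
push push push push push push S push push push ⇒ push push push push push push push push S push push push   [S ::= push push S]
push push push push push push push push S push push push ⇒ push push push push push push push push push push S push push push   [S ::= push push S]
push push push push push push push push push push S push push push ⇒ push push push push push push push push push push push push S push push push   [S ::= push push S]
push push push push push push push push push push push push S push push push ⇒ push push push push push push push push push push push push E push push push push push   [S ::= E push push]
push push push push push push push push push push push push E push push push push push ⇒ push push push push push push push push push push push push bird push push push push push   [E ::= bird]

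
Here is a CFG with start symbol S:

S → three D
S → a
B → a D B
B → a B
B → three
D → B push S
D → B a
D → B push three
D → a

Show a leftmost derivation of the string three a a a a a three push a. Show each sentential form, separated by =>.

S => three D => three B push S => three a B push S => three a a B push S => three a a a B push S => three a a a a B push S => three a a a a a B push S => three a a a a a three push S => three a a a a a three push a

S => three D   [S → three D]
three D => three B push S   [D → B push S]
three B push S => three a B push S   [B → a B]
three a B push S => three a a B push S   [B → a B]
three a a B push S => three a a a B push S   [B → a B]
three a a a B push S => three a a a a B push S   [B → a B]
three a a a a B push S => three a a a a a B push S   [B → a B]
three a a a a a B push S => three a a a a a three push S   [B → three]
three a a a a a three push S => three a a a a a three push a   [S → a]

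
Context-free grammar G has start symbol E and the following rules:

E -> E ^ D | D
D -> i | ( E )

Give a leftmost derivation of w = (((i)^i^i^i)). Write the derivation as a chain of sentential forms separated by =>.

E => D => (E) => (D) => ((E)) => ((E^D)) => ((E^D^D)) => ((E^D^D^D)) => ((D^D^D^D)) => (((E)^D^D^D)) => (((D)^D^D^D)) => (((i)^D^D^D)) => (((i)^i^D^D)) => (((i)^i^i^D)) => (((i)^i^i^i))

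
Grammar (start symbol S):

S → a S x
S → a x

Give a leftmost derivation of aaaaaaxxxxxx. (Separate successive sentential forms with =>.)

S => aSx => aaSxx => aaaSxxx => aaaaSxxxx => aaaaaSxxxxx => aaaaaaxxxxxx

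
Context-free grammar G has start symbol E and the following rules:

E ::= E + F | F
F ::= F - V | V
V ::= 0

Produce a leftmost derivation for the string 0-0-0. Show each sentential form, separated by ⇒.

E ⇒ F ⇒ F-V ⇒ F-V-V ⇒ V-V-V ⇒ 0-V-V ⇒ 0-0-V ⇒ 0-0-0

E ⇒ F   [E ::= F]
F ⇒ F-V   [F ::= F - V]
F-V ⇒ F-V-V   [F ::= F - V]
F-V-V ⇒ V-V-V   [F ::= V]
V-V-V ⇒ 0-V-V   [V ::= 0]
0-V-V ⇒ 0-0-V   [V ::= 0]
0-0-V ⇒ 0-0-0   [V ::= 0]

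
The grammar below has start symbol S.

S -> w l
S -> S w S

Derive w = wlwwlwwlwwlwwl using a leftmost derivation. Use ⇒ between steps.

S ⇒ SwS   [S -> S w S]
SwS ⇒ wlwS   [S -> w l]
wlwS ⇒ wlwSwS   [S -> S w S]
wlwSwS ⇒ wlwwlwS   [S -> w l]
wlwwlwS ⇒ wlwwlwSwS   [S -> S w S]
wlwwlwSwS ⇒ wlwwlwSwSwS   [S -> S w S]
wlwwlwSwSwS ⇒ wlwwlwwlwSwS   [S -> w l]
wlwwlwwlwSwS ⇒ wlwwlwwlwwlwS   [S -> w l]
wlwwlwwlwwlwS ⇒ wlwwlwwlwwlwwl   [S -> w l]

S ⇒ SwS ⇒ wlwS ⇒ wlwSwS ⇒ wlwwlwS ⇒ wlwwlwSwS ⇒ wlwwlwSwSwS ⇒ wlwwlwwlwSwS ⇒ wlwwlwwlwwlwS ⇒ wlwwlwwlwwlwwl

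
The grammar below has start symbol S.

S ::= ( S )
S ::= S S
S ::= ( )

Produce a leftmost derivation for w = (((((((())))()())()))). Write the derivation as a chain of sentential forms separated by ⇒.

S ⇒ (S)   [S ::= ( S )]
(S) ⇒ ((S))   [S ::= ( S )]
((S)) ⇒ (((S)))   [S ::= ( S )]
(((S))) ⇒ (((SS)))   [S ::= S S]
(((SS))) ⇒ ((((S)S)))   [S ::= ( S )]
((((S)S))) ⇒ ((((SS)S)))   [S ::= S S]
((((SS)S))) ⇒ ((((SSS)S)))   [S ::= S S]
((((SSS)S))) ⇒ (((((S)SS)S)))   [S ::= ( S )]
(((((S)SS)S))) ⇒ ((((((S))SS)S)))   [S ::= ( S )]
((((((S))SS)S))) ⇒ (((((((S)))SS)S)))   [S ::= ( S )]
(((((((S)))SS)S))) ⇒ (((((((())))SS)S)))   [S ::= ( )]
(((((((())))SS)S))) ⇒ (((((((())))()S)S)))   [S ::= ( )]
(((((((())))()S)S))) ⇒ (((((((())))()())S)))   [S ::= ( )]
(((((((())))()())S))) ⇒ (((((((())))()())())))   [S ::= ( )]

S ⇒ (S) ⇒ ((S)) ⇒ (((S))) ⇒ (((SS))) ⇒ ((((S)S))) ⇒ ((((SS)S))) ⇒ ((((SSS)S))) ⇒ (((((S)SS)S))) ⇒ ((((((S))SS)S))) ⇒ (((((((S)))SS)S))) ⇒ (((((((())))SS)S))) ⇒ (((((((())))()S)S))) ⇒ (((((((())))()())S))) ⇒ (((((((())))()())())))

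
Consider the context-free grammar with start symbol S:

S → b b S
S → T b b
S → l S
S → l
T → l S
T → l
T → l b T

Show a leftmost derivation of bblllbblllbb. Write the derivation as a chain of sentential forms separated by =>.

S=>bbS=>bblS=>bblTbb=>bbllSbb=>bblllSbb=>bblllbbSbb=>bblllbblSbb=>bblllbbllSbb=>bblllbblllbb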